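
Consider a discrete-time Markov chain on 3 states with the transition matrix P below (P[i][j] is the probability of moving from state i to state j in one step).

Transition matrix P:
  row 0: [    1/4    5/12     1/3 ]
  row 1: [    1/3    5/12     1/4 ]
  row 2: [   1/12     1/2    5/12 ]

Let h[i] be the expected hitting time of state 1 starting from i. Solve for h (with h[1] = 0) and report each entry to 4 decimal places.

First-step conditioning: h[1] = 0; for i ≠ 1, h[i] = 1 + Σ_k P[i][k]·h[k].
  h[0] = 1 + 1/4·h[0] + 1/3·h[2]
  h[2] = 1 + 1/12·h[0] + 5/12·h[2]
Solving the 2×2 linear system over states ≠ 1 gives exactly h = [132/59, 0, 120/59] (h[1] = 0 is the target).

h = [2.2373, 0.0000, 2.0339]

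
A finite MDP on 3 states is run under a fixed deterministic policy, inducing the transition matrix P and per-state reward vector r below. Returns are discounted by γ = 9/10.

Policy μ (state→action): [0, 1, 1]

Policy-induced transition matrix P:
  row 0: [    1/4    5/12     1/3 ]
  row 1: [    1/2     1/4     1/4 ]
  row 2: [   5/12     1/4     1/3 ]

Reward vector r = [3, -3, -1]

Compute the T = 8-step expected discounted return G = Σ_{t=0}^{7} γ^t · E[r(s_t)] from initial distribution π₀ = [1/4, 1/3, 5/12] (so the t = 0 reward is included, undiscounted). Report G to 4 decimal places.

G = -1.0737

t=0: π = [0.2500, 0.3333, 0.4167], E[r] = -0.6667, γ^t·E[r] = -0.666667, running G = -0.666667
t=1: π = [0.4028, 0.2917, 0.3056], E[r] = 0.0278, γ^t·E[r] = 0.025000, running G = -0.641667
t=2: π = [0.3738, 0.3171, 0.3090], E[r] = -0.1389, γ^t·E[r] = -0.112500, running G = -0.754167
t=3: π = [0.3808, 0.3123, 0.3069], E[r] = -0.1015, γ^t·E[r] = -0.073969, running G = -0.828135
t=4: π = [0.3792, 0.3135, 0.3073], E[r] = -0.1100, γ^t·E[r] = -0.072183, running G = -0.900318
t=5: π = [0.3796, 0.3132, 0.3072], E[r] = -0.1081, γ^t·E[r] = -0.063816, running G = -0.964134
t=6: π = [0.3795, 0.3133, 0.3072], E[r] = -0.1085, γ^t·E[r] = -0.057670, running G = -1.021804
t=7: π = [0.3795, 0.3133, 0.3072], E[r] = -0.1084, γ^t·E[r] = -0.051855, running G = -1.073659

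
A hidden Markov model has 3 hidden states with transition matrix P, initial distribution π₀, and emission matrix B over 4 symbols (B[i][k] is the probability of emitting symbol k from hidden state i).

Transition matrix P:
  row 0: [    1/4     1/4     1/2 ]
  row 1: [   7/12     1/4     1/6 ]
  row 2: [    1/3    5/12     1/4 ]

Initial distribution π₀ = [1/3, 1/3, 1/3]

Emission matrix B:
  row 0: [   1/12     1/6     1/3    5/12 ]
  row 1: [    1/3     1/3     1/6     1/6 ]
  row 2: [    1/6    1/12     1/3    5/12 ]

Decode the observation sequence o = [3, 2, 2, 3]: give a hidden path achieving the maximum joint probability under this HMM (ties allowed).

path = [0, 2, 0, 2]

t=0: δ = [1.389e-01, 5.556e-02, 1.389e-01]  (obs o_0=3)
t=1: δ = [1.543e-02, 9.645e-03, 2.315e-02]  ψ = [2, 2, 0]  (obs o_1=2)
t=2: δ = [2.572e-03, 1.608e-03, 2.572e-03]  ψ = [2, 2, 0]  (obs o_2=2)
t=3: δ = [3.907e-04, 1.786e-04, 5.358e-04]  ψ = [1, 2, 0]  (obs o_3=3)
backtrack: best end state = 2; path = [0, 2, 0, 2]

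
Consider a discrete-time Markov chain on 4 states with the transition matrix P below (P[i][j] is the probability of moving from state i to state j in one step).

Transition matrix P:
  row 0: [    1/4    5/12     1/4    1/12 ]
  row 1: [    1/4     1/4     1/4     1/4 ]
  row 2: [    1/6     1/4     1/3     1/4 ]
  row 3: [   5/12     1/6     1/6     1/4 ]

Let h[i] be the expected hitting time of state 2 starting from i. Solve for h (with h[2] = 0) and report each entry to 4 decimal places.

First-step conditioning: h[2] = 0; for i ≠ 2, h[i] = 1 + Σ_k P[i][k]·h[k].
  h[0] = 1 + 1/4·h[0] + 5/12·h[1] + 1/12·h[3]
  h[1] = 1 + 1/4·h[0] + 1/4·h[1] + 1/4·h[3]
  h[3] = 1 + 5/12·h[0] + 1/6·h[1] + 1/4·h[3]
Solving the 3×3 linear system over states ≠ 2 gives exactly h = [292/69, 296/69, 0, 320/69] (h[2] = 0 is the target).

h = [4.2319, 4.2899, 0.0000, 4.6377]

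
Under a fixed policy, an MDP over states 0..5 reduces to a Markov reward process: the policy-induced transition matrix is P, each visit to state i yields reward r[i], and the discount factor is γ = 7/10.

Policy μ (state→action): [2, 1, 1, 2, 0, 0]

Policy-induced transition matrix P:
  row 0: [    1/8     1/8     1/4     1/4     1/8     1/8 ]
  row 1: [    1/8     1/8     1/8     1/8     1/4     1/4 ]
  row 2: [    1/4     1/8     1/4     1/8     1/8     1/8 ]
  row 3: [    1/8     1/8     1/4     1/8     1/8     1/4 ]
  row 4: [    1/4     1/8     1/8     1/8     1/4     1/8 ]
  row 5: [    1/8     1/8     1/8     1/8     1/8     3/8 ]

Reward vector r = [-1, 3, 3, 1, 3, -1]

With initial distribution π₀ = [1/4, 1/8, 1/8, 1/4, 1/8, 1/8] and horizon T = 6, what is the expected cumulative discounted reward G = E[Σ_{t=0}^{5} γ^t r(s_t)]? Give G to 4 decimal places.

t=0: π = [0.2500, 0.1250, 0.1250, 0.2500, 0.1250, 0.1250], E[r] = 1.0000, γ^t·E[r] = 1.000000, running G = 1.000000
t=1: π = [0.1563, 0.1250, 0.2031, 0.1563, 0.1563, 0.2031], E[r] = 1.2500, γ^t·E[r] = 0.875000, running G = 1.875000
t=2: π = [0.1699, 0.1250, 0.1895, 0.1445, 0.1602, 0.2109], E[r] = 1.1875, γ^t·E[r] = 0.581875, running G = 2.456875
t=3: π = [0.1687, 0.1250, 0.1880, 0.1462, 0.1606, 0.2114], E[r] = 1.1870, γ^t·E[r] = 0.407145, running G = 2.864020
t=4: π = [0.1686, 0.1250, 0.1879, 0.1461, 0.1607, 0.2118], E[r] = 1.1865, γ^t·E[r] = 0.284870, running G = 3.148890
t=5: π = [0.1686, 0.1250, 0.1878, 0.1461, 0.1607, 0.2118], E[r] = 1.1863, γ^t·E[r] = 0.199375, running G = 3.348265

G = 3.3483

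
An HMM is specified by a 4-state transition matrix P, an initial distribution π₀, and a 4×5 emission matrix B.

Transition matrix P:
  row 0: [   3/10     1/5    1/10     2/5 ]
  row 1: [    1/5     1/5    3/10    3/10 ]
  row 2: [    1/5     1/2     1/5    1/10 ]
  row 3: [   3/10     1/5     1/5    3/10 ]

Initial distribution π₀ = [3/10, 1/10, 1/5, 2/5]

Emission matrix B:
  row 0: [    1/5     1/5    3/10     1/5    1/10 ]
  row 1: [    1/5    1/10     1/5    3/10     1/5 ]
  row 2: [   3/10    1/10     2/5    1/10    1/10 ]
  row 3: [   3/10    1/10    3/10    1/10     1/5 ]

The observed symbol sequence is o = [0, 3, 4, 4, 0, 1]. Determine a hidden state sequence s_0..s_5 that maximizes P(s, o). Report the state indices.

t=0: δ = [6.000e-02, 2.000e-02, 6.000e-02, 1.200e-01]  (obs o_0=0)
t=1: δ = [7.200e-03, 9.000e-03, 2.400e-03, 3.600e-03]  ψ = [3, 2, 3, 3]  (obs o_1=3)
t=2: δ = [2.160e-04, 3.600e-04, 2.700e-04, 5.760e-04]  ψ = [0, 1, 1, 0]  (obs o_2=4)
t=3: δ = [1.728e-05, 2.700e-05, 1.152e-05, 3.456e-05]  ψ = [3, 2, 3, 3]  (obs o_3=4)
t=4: δ = [2.074e-06, 1.382e-06, 2.430e-06, 3.110e-06]  ψ = [3, 3, 1, 3]  (obs o_4=0)
t=5: δ = [1.866e-07, 1.215e-07, 6.221e-08, 9.331e-08]  ψ = [3, 2, 3, 3]  (obs o_5=1)
backtrack: best end state = 0; path = [3, 0, 3, 3, 3, 0]

path = [3, 0, 3, 3, 3, 0]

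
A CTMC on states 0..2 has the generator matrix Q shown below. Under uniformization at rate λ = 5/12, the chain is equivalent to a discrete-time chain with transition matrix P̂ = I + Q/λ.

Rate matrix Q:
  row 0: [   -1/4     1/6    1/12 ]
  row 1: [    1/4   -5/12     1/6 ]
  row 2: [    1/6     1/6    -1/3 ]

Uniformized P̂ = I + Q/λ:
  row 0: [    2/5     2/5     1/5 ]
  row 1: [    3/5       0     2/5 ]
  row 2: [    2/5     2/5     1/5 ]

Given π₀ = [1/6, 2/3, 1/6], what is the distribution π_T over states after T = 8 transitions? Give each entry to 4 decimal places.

π = [0.4570, 0.2860, 0.2570]

t=0: π = [0.1667, 0.6667, 0.1667]
t=1: π = [0.5333, 0.1333, 0.3333]
t=2: π = [0.4267, 0.3467, 0.2267]
t=3: π = [0.4693, 0.2613, 0.2693]
t=4: π = [0.4523, 0.2955, 0.2523]
t=5: π = [0.4591, 0.2818, 0.2591]
t=6: π = [0.4564, 0.2873, 0.2564]
t=7: π = [0.4575, 0.2851, 0.2575]
t=8: π = [0.4570, 0.2860, 0.2570]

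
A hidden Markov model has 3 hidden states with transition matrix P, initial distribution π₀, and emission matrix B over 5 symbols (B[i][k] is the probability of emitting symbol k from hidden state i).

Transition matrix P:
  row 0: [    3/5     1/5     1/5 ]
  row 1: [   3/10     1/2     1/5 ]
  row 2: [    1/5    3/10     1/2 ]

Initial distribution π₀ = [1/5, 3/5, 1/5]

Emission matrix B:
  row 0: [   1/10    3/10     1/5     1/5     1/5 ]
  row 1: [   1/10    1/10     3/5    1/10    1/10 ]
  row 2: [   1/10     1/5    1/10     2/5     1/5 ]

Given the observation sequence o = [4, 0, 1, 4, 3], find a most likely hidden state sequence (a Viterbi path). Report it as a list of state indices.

path = [0, 0, 0, 0, 0]

t=0: δ = [4.000e-02, 6.000e-02, 4.000e-02]  (obs o_0=4)
t=1: δ = [2.400e-03, 3.000e-03, 2.000e-03]  ψ = [0, 1, 2]  (obs o_1=0)
t=2: δ = [4.320e-04, 1.500e-04, 2.000e-04]  ψ = [0, 1, 2]  (obs o_2=1)
t=3: δ = [5.184e-05, 8.640e-06, 2.000e-05]  ψ = [0, 0, 2]  (obs o_3=4)
t=4: δ = [6.221e-06, 1.037e-06, 4.147e-06]  ψ = [0, 0, 0]  (obs o_4=3)
backtrack: best end state = 0; path = [0, 0, 0, 0, 0]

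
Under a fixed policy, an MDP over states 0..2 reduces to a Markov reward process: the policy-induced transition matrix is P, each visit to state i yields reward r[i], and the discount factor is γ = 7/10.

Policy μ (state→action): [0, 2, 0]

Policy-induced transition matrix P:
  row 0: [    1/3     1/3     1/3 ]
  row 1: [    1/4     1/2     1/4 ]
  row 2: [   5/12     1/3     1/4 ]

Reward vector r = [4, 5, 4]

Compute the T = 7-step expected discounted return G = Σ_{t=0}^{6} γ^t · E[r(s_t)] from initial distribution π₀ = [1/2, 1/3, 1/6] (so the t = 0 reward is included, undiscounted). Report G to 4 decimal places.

t=0: π = [0.5000, 0.3333, 0.1667], E[r] = 4.3333, γ^t·E[r] = 4.333333, running G = 4.333333
t=1: π = [0.3194, 0.3889, 0.2917], E[r] = 4.3889, γ^t·E[r] = 3.072222, running G = 7.405556
t=2: π = [0.3252, 0.3981, 0.2766], E[r] = 4.3981, γ^t·E[r] = 2.155093, running G = 9.560648
t=3: π = [0.3232, 0.3997, 0.2771], E[r] = 4.3997, γ^t·E[r] = 1.509094, running G = 11.069742
t=4: π = [0.3231, 0.3999, 0.2769], E[r] = 4.3999, γ^t·E[r] = 1.056428, running G = 12.126170
t=5: π = [0.3231, 0.4000, 0.2769], E[r] = 4.4000, γ^t·E[r] = 0.739507, running G = 12.865676
t=6: π = [0.3231, 0.4000, 0.2769], E[r] = 4.4000, γ^t·E[r] = 0.517655, running G = 13.383332

G = 13.3833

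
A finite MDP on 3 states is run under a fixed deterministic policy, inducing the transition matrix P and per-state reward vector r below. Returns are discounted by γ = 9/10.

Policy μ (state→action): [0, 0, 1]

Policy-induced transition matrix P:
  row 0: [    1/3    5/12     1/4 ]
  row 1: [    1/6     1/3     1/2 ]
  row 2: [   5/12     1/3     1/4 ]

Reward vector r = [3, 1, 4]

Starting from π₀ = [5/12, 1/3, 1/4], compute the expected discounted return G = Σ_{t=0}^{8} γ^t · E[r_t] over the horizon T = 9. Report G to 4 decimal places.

t=0: π = [0.4167, 0.3333, 0.2500], E[r] = 2.5833, γ^t·E[r] = 2.583333, running G = 2.583333
t=1: π = [0.2986, 0.3681, 0.3333], E[r] = 2.5972, γ^t·E[r] = 2.337500, running G = 4.920833
t=2: π = [0.2998, 0.3582, 0.3420], E[r] = 2.6256, γ^t·E[r] = 2.126719, running G = 7.047552
t=3: π = [0.3021, 0.3583, 0.3396], E[r] = 2.6229, γ^t·E[r] = 1.912113, running G = 8.959665
t=4: π = [0.3019, 0.3585, 0.3396], E[r] = 2.6226, γ^t·E[r] = 1.720659, running G = 10.680325
t=5: π = [0.3019, 0.3585, 0.3396], E[r] = 2.6226, γ^t·E[r] = 1.548644, running G = 12.228969
t=6: π = [0.3019, 0.3585, 0.3396], E[r] = 2.6226, γ^t·E[r] = 1.393780, running G = 13.622749
t=7: π = [0.3019, 0.3585, 0.3396], E[r] = 2.6226, γ^t·E[r] = 1.254401, running G = 14.877150
t=8: π = [0.3019, 0.3585, 0.3396], E[r] = 2.6226, γ^t·E[r] = 1.128961, running G = 16.006112

G = 16.0061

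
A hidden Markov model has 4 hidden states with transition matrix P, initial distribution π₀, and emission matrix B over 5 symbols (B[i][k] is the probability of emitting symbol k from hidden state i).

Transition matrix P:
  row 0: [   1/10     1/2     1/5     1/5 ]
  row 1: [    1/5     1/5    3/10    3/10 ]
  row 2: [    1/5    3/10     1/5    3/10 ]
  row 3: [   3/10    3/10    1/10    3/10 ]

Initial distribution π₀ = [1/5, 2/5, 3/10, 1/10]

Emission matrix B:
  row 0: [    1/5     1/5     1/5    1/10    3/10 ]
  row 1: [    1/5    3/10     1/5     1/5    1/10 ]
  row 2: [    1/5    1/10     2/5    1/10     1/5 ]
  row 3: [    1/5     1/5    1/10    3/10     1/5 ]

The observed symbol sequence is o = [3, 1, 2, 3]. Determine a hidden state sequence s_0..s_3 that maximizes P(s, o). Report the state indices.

t=0: δ = [2.000e-02, 8.000e-02, 3.000e-02, 3.000e-02]  (obs o_0=3)
t=1: δ = [3.200e-03, 4.800e-03, 2.400e-03, 4.800e-03]  ψ = [1, 1, 1, 1]  (obs o_1=1)
t=2: δ = [2.880e-04, 3.200e-04, 5.760e-04, 1.440e-04]  ψ = [3, 0, 1, 1]  (obs o_2=2)
t=3: δ = [1.152e-05, 3.456e-05, 1.152e-05, 5.184e-05]  ψ = [2, 2, 2, 2]  (obs o_3=3)
backtrack: best end state = 3; path = [1, 1, 2, 3]

path = [1, 1, 2, 3]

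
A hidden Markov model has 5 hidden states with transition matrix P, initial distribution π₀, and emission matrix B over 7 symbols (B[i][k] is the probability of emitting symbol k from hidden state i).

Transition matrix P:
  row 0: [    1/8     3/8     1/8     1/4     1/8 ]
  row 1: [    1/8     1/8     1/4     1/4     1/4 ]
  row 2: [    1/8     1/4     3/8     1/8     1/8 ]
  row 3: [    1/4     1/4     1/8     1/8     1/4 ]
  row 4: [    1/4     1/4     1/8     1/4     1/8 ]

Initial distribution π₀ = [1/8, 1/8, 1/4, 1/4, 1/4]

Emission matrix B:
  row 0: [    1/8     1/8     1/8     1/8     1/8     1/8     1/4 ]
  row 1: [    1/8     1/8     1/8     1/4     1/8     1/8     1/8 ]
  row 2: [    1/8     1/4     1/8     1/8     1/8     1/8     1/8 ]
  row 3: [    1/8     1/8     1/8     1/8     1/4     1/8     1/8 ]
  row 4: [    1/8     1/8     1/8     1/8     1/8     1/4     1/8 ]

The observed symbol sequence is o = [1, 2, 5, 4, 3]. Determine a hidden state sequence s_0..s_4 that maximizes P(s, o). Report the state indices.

t=0: δ = [1.562e-02, 1.562e-02, 6.250e-02, 3.125e-02, 3.125e-02]  (obs o_0=1)
t=1: δ = [9.766e-04, 1.953e-03, 2.930e-03, 9.766e-04, 9.766e-04]  ψ = [2, 2, 2, 2, 2]  (obs o_1=2)
t=2: δ = [4.578e-05, 9.155e-05, 1.373e-04, 6.104e-05, 1.221e-04]  ψ = [2, 2, 2, 1, 1]  (obs o_2=5)
t=3: δ = [3.815e-06, 4.292e-06, 6.437e-06, 7.629e-06, 2.861e-06]  ψ = [4, 2, 2, 4, 1]  (obs o_3=4)
t=4: δ = [2.384e-07, 4.768e-07, 3.017e-07, 1.341e-07, 2.384e-07]  ψ = [3, 3, 2, 1, 3]  (obs o_4=3)
backtrack: best end state = 1; path = [2, 1, 4, 3, 1]

path = [2, 1, 4, 3, 1]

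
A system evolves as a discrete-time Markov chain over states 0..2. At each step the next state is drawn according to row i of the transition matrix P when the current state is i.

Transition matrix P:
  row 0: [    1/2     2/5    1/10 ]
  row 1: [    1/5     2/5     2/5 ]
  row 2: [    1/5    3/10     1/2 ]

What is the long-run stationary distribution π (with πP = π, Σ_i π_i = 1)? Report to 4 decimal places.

Balance equations π_j = Σ_i π_i·P[i][j]:
  π_0 = 1/2·π_0 + 1/5·π_1 + 1/5·π_2
  π_1 = 2/5·π_0 + 2/5·π_1 + 3/10·π_2
  normalize: π_0 + π_1 + π_2 = 1
Solving the linear system gives exactly π = [2/7, 23/63, 22/63].

π = [0.2857, 0.3651, 0.3492]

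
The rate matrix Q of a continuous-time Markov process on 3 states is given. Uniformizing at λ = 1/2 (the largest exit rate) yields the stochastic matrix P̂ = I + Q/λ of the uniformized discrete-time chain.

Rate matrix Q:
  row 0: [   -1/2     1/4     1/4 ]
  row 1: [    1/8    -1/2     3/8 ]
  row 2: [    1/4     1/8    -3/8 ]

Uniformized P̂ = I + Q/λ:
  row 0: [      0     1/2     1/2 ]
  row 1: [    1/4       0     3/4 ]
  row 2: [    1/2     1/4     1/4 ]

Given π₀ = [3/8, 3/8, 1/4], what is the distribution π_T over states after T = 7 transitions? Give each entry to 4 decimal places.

π = [0.2908, 0.2581, 0.4511]

t=0: π = [0.3750, 0.3750, 0.2500]
t=1: π = [0.2188, 0.2500, 0.5313]
t=2: π = [0.3281, 0.2422, 0.4297]
t=3: π = [0.2754, 0.2715, 0.4531]
t=4: π = [0.2944, 0.2510, 0.4546]
t=5: π = [0.2900, 0.2609, 0.4491]
t=6: π = [0.2898, 0.2573, 0.4529]
t=7: π = [0.2908, 0.2581, 0.4511]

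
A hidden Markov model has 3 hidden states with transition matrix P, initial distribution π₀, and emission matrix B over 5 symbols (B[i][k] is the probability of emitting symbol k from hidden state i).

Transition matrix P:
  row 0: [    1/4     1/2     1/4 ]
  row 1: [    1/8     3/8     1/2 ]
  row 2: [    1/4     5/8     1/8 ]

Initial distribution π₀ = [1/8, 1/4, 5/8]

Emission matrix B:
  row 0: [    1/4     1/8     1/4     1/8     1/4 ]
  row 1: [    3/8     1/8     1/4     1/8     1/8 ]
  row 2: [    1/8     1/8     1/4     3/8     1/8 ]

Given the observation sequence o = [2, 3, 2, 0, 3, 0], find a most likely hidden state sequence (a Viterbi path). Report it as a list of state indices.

path = [2, 1, 2, 1, 2, 1]

t=0: δ = [3.125e-02, 6.250e-02, 1.562e-01]  (obs o_0=2)
t=1: δ = [4.883e-03, 1.221e-02, 1.172e-02]  ψ = [2, 2, 1]  (obs o_1=3)
t=2: δ = [7.324e-04, 1.831e-03, 1.526e-03]  ψ = [2, 2, 1]  (obs o_2=2)
t=3: δ = [9.537e-05, 3.576e-04, 1.144e-04]  ψ = [2, 2, 1]  (obs o_3=0)
t=4: δ = [5.588e-06, 1.676e-05, 6.706e-05]  ψ = [1, 1, 1]  (obs o_4=3)
t=5: δ = [4.191e-06, 1.572e-05, 1.048e-06]  ψ = [2, 2, 1]  (obs o_5=0)
backtrack: best end state = 1; path = [2, 1, 2, 1, 2, 1]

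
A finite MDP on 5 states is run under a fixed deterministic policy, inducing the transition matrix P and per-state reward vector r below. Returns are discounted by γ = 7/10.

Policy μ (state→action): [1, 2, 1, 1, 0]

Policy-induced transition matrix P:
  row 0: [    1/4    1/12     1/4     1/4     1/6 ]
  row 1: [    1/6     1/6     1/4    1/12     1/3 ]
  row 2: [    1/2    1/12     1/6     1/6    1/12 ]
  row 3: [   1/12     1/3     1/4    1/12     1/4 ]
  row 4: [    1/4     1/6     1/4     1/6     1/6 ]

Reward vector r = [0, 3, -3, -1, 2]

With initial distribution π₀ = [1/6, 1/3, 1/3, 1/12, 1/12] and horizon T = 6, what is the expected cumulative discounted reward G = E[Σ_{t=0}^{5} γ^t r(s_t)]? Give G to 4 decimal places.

G = 0.0447

t=0: π = [0.1667, 0.3333, 0.3333, 0.0833, 0.0833], E[r] = 0.0833, γ^t·E[r] = 0.083333, running G = 0.083333
t=1: π = [0.2917, 0.1389, 0.2222, 0.1458, 0.2014], E[r] = 0.0069, γ^t·E[r] = 0.004861, running G = 0.088194
t=2: π = [0.2697, 0.1481, 0.2315, 0.1672, 0.1834], E[r] = -0.0503, γ^t·E[r] = -0.024670, running G = 0.063524
t=3: π = [0.2677, 0.1528, 0.2307, 0.1629, 0.1860], E[r] = -0.0246, γ^t·E[r] = -0.008453, running G = 0.055072
t=4: π = [0.2678, 0.1523, 0.2308, 0.1627, 0.1865], E[r] = -0.0252, γ^t·E[r] = -0.006051, running G = 0.049021
t=5: π = [0.2679, 0.1522, 0.2308, 0.1627, 0.1864], E[r] = -0.0256, γ^t·E[r] = -0.004305, running G = 0.044716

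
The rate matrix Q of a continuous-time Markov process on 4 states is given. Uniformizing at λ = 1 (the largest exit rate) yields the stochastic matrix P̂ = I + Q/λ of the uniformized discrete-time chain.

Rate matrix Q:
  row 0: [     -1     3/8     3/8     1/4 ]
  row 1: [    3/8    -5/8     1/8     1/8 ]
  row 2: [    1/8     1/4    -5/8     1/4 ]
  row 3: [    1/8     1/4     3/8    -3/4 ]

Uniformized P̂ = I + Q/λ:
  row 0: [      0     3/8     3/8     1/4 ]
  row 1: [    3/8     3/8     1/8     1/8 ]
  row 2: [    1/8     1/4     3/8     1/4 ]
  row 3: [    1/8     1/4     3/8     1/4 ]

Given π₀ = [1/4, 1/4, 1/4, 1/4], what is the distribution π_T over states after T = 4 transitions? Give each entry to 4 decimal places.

π = [0.1805, 0.3113, 0.2971, 0.2111]

t=0: π = [0.2500, 0.2500, 0.2500, 0.2500]
t=1: π = [0.1563, 0.3125, 0.3125, 0.2188]
t=2: π = [0.1836, 0.3086, 0.2969, 0.2109]
t=3: π = [0.1792, 0.3115, 0.2979, 0.2114]
t=4: π = [0.1805, 0.3113, 0.2971, 0.2111]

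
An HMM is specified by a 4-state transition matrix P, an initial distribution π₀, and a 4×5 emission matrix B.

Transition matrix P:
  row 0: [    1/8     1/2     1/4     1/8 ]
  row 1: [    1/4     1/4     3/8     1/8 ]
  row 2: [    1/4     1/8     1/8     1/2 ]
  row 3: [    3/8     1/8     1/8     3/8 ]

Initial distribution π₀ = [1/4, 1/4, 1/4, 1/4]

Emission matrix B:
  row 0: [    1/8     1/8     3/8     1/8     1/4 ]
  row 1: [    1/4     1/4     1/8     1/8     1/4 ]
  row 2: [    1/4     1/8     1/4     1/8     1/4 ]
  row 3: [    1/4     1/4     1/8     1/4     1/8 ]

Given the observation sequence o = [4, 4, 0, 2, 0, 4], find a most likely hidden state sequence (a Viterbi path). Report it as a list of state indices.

path = [1, 2, 3, 0, 1, 2]

t=0: δ = [6.250e-02, 6.250e-02, 6.250e-02, 3.125e-02]  (obs o_0=4)
t=1: δ = [3.906e-03, 7.812e-03, 5.859e-03, 3.906e-03]  ψ = [1, 0, 1, 2]  (obs o_1=4)
t=2: δ = [2.441e-04, 4.883e-04, 7.324e-04, 7.324e-04]  ψ = [1, 0, 1, 2]  (obs o_2=0)
t=3: δ = [1.030e-04, 1.526e-05, 4.578e-05, 4.578e-05]  ψ = [3, 0, 1, 2]  (obs o_3=2)
t=4: δ = [2.146e-06, 1.287e-05, 6.437e-06, 5.722e-06]  ψ = [3, 0, 0, 2]  (obs o_4=0)
t=5: δ = [8.047e-07, 8.047e-07, 1.207e-06, 4.023e-07]  ψ = [1, 1, 1, 2]  (obs o_5=4)
backtrack: best end state = 2; path = [1, 2, 3, 0, 1, 2]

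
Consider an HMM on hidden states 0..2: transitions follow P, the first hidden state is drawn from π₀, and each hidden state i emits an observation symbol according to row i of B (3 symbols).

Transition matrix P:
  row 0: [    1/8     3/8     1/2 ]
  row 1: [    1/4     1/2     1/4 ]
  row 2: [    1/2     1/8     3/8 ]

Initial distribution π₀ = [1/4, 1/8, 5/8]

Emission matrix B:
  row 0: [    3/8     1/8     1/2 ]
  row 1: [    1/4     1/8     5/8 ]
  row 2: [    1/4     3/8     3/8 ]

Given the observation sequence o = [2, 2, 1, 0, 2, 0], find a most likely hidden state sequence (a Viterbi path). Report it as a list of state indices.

path = [2, 0, 2, 0, 2, 0]

t=0: δ = [1.250e-01, 7.812e-02, 2.344e-01]  (obs o_0=2)
t=1: δ = [5.859e-02, 2.930e-02, 3.296e-02]  ψ = [2, 0, 2]  (obs o_1=2)
t=2: δ = [2.060e-03, 2.747e-03, 1.099e-02]  ψ = [2, 0, 0]  (obs o_2=1)
t=3: δ = [2.060e-03, 3.433e-04, 1.030e-03]  ψ = [2, 1, 2]  (obs o_3=0)
t=4: δ = [2.575e-04, 4.828e-04, 3.862e-04]  ψ = [2, 0, 0]  (obs o_4=2)
t=5: δ = [7.242e-05, 6.035e-05, 3.621e-05]  ψ = [2, 1, 2]  (obs o_5=0)
backtrack: best end state = 0; path = [2, 0, 2, 0, 2, 0]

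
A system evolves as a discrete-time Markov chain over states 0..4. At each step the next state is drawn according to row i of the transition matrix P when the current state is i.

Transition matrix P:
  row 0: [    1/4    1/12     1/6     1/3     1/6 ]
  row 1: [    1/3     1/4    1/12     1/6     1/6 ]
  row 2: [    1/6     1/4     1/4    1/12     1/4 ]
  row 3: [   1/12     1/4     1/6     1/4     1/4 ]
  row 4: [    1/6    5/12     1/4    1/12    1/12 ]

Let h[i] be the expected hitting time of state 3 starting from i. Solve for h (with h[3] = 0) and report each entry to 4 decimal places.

h = [4.6951, 5.4787, 6.2493, 0.0000, 6.1392]

First-step conditioning: h[3] = 0; for i ≠ 3, h[i] = 1 + Σ_k P[i][k]·h[k].
  h[0] = 1 + 1/4·h[0] + 1/12·h[1] + 1/6·h[2] + 1/6·h[4]
  h[1] = 1 + 1/3·h[0] + 1/4·h[1] + 1/12·h[2] + 1/6·h[4]
  h[2] = 1 + 1/6·h[0] + 1/4·h[1] + 1/4·h[2] + 1/4·h[4]
  h[4] = 1 + 1/6·h[0] + 5/12·h[1] + 1/4·h[2] + 1/12·h[4]
Solving the 4×4 linear system over states ≠ 3 gives exactly h = [8700/1853, 10152/1853, 11580/1853, 0, 11376/1853] (h[3] = 0 is the target).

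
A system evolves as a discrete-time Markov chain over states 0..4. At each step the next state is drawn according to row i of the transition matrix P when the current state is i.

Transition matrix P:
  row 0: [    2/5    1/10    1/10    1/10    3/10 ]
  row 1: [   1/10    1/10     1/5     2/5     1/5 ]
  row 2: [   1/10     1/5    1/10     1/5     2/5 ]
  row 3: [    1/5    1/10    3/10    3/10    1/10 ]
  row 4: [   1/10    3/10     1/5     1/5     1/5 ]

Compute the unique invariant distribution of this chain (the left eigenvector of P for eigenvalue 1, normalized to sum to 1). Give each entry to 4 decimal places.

π = [0.1770, 0.1650, 0.1875, 0.2392, 0.2313]

Balance equations π_j = Σ_i π_i·P[i][j]:
  π_0 = 2/5·π_0 + 1/10·π_1 + 1/10·π_2 + 1/5·π_3 + 1/10·π_4
  π_1 = 1/10·π_0 + 1/10·π_1 + 1/5·π_2 + 1/10·π_3 + 3/10·π_4
  π_2 = 1/10·π_0 + 1/5·π_1 + 1/10·π_2 + 3/10·π_3 + 1/5·π_4
  π_3 = 1/10·π_0 + 2/5·π_1 + 1/5·π_2 + 3/10·π_3 + 1/5·π_4
  normalize: π_0 + π_1 + π_2 + π_3 + π_4 = 1
Solving the linear system gives exactly π = [390/2203, 727/4406, 413/2203, 527/2203, 1019/4406].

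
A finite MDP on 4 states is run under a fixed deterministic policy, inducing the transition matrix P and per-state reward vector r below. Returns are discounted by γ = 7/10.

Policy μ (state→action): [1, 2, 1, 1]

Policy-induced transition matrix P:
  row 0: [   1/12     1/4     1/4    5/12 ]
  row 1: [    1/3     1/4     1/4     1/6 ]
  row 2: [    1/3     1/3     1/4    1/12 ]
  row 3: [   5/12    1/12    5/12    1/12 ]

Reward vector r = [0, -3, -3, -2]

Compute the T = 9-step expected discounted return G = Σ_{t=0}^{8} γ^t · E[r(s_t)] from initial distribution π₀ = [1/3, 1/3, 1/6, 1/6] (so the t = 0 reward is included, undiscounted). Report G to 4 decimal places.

t=0: π = [0.3333, 0.3333, 0.1667, 0.1667], E[r] = -1.8333, γ^t·E[r] = -1.833333, running G = -1.833333
t=1: π = [0.2639, 0.2361, 0.2778, 0.2222], E[r] = -1.9861, γ^t·E[r] = -1.390278, running G = -3.223611
t=2: π = [0.2859, 0.2361, 0.2870, 0.1910], E[r] = -1.9514, γ^t·E[r] = -0.956181, running G = -4.179792
t=3: π = [0.2778, 0.2421, 0.2818, 0.1983], E[r] = -1.9684, γ^t·E[r] = -0.675149, running G = -4.854941
t=4: π = [0.2804, 0.2404, 0.2831, 0.1961], E[r] = -1.9627, γ^t·E[r] = -0.471234, running G = -5.326175
t=5: π = [0.2796, 0.2409, 0.2827, 0.1968], E[r] = -1.9644, γ^t·E[r] = -0.330164, running G = -5.656339
t=6: π = [0.2798, 0.2408, 0.2828, 0.1966], E[r] = -1.9639, γ^t·E[r] = -0.231047, running G = -5.887386
t=7: π = [0.2798, 0.2408, 0.2828, 0.1967], E[r] = -1.9641, γ^t·E[r] = -0.161748, running G = -6.049135
t=8: π = [0.2798, 0.2408, 0.2828, 0.1967], E[r] = -1.9640, γ^t·E[r] = -0.113220, running G = -6.162355

G = -6.1624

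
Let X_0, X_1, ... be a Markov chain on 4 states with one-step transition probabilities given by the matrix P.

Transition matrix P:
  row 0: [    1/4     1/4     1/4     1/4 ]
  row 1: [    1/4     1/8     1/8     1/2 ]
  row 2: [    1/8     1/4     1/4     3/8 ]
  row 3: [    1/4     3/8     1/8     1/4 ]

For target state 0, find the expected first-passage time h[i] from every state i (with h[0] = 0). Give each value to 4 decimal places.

First-step conditioning: h[0] = 0; for i ≠ 0, h[i] = 1 + Σ_k P[i][k]·h[k].
  h[1] = 1 + 1/8·h[1] + 1/8·h[2] + 1/2·h[3]
  h[2] = 1 + 1/4·h[1] + 1/4·h[2] + 3/8·h[3]
  h[3] = 1 + 3/8·h[1] + 1/8·h[2] + 1/4·h[3]
Solving the 3×3 linear system over states ≠ 0 gives exactly h = [0, 56/13, 64/13, 56/13] (h[0] = 0 is the target).

h = [0.0000, 4.3077, 4.9231, 4.3077]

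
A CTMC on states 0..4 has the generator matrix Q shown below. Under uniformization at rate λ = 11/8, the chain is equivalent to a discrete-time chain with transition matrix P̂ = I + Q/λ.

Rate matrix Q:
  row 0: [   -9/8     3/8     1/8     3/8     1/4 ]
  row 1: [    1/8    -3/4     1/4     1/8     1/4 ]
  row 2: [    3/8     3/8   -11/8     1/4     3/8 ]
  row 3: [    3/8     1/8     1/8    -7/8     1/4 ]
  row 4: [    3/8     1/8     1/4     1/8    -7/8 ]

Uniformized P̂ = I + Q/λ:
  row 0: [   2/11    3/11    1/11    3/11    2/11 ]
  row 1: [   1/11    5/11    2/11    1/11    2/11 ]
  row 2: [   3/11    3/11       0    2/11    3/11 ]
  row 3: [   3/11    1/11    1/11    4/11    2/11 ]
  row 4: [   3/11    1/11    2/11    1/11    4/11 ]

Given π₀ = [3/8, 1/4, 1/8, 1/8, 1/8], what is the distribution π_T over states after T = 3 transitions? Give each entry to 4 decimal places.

t=0: π = [0.3750, 0.2500, 0.1250, 0.1250, 0.1250]
t=1: π = [0.1932, 0.2727, 0.1136, 0.2045, 0.2159]
t=2: π = [0.2056, 0.2459, 0.1250, 0.1921, 0.2314]
t=3: π = [0.2093, 0.2404, 0.1229, 0.1921, 0.2353]

π = [0.2093, 0.2404, 0.1229, 0.1921, 0.2353]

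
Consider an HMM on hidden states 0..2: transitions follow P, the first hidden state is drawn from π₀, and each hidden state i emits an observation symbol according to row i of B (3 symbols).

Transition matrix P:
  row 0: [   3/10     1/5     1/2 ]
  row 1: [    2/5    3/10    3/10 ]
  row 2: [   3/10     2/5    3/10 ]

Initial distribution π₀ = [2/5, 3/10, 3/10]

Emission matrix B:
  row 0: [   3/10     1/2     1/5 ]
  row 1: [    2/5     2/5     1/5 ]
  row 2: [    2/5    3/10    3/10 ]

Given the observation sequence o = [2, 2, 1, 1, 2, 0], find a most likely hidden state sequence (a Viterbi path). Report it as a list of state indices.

path = [0, 2, 1, 0, 2, 1]

t=0: δ = [8.000e-02, 6.000e-02, 9.000e-02]  (obs o_0=2)
t=1: δ = [5.400e-03, 7.200e-03, 1.200e-02]  ψ = [2, 2, 0]  (obs o_1=2)
t=2: δ = [1.800e-03, 1.920e-03, 1.080e-03]  ψ = [2, 2, 2]  (obs o_2=1)
t=3: δ = [3.840e-04, 2.304e-04, 2.700e-04]  ψ = [1, 1, 0]  (obs o_3=1)
t=4: δ = [2.304e-05, 2.160e-05, 5.760e-05]  ψ = [0, 2, 0]  (obs o_4=2)
t=5: δ = [5.184e-06, 9.216e-06, 6.912e-06]  ψ = [2, 2, 2]  (obs o_5=0)
backtrack: best end state = 1; path = [0, 2, 1, 0, 2, 1]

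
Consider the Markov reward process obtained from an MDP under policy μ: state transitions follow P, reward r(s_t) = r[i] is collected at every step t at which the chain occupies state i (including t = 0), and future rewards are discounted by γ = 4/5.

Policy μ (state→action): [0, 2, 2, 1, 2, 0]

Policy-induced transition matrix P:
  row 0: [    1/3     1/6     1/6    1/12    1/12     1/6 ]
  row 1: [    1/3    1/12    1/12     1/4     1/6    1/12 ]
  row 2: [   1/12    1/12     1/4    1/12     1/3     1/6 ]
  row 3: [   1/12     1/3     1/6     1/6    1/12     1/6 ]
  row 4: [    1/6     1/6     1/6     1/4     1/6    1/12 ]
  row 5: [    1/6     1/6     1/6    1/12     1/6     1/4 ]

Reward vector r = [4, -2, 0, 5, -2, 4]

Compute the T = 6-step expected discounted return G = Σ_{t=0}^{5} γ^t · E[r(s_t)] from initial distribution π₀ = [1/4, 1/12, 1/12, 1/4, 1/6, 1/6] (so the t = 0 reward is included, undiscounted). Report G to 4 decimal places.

t=0: π = [0.2500, 0.0833, 0.0833, 0.2500, 0.1667, 0.1667], E[r] = 2.4167, γ^t·E[r] = 2.416667, running G = 2.416667
t=1: π = [0.1944, 0.1944, 0.1667, 0.1458, 0.1389, 0.1597], E[r] = 1.4792, γ^t·E[r] = 1.183333, running G = 3.600000
t=2: π = [0.2054, 0.1609, 0.1644, 0.1510, 0.1661, 0.1522], E[r] = 1.5318, γ^t·E[r] = 0.980370, running G = 4.580370
t=3: π = [0.2014, 0.1647, 0.1670, 0.1504, 0.1644, 0.1521], E[r] = 1.5081, γ^t·E[r] = 0.772123, running G = 5.352494
t=4: π = [0.2012, 0.1641, 0.1669, 0.1507, 0.1652, 0.1519], E[r] = 1.5077, γ^t·E[r] = 0.617559, running G = 5.970053
t=5: π = [0.2011, 0.1642, 0.1669, 0.1508, 0.1651, 0.1519], E[r] = 1.5071, γ^t·E[r] = 0.493838, running G = 6.463890

G = 6.4639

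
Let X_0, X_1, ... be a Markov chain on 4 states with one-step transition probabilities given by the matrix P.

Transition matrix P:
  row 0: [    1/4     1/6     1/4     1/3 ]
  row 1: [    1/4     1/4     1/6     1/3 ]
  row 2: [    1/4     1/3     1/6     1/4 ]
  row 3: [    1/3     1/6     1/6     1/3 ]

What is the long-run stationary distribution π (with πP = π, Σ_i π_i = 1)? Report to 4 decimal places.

Balance equations π_j = Σ_i π_i·P[i][j]:
  π_0 = 1/4·π_0 + 1/4·π_1 + 1/4·π_2 + 1/3·π_3
  π_1 = 1/6·π_0 + 1/4·π_1 + 1/3·π_2 + 1/6·π_3
  π_2 = 1/4·π_0 + 1/6·π_1 + 1/6·π_2 + 1/6·π_3
  normalize: π_0 + π_1 + π_2 + π_3 = 1
Solving the linear system gives exactly π = [478/1729, 374/1729, 328/1729, 549/1729].

π = [0.2765, 0.2163, 0.1897, 0.3175]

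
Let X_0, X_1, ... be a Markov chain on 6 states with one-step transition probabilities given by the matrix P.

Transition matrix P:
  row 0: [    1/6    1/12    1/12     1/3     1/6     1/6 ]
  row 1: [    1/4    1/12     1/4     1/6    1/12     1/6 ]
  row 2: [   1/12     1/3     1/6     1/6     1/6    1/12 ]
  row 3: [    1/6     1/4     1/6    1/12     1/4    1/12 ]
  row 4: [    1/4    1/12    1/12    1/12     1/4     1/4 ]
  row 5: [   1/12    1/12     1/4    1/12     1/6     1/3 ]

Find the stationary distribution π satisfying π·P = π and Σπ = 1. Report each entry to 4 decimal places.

π = [0.1650, 0.1499, 0.1658, 0.1509, 0.1819, 0.1865]

Balance equations π_j = Σ_i π_i·P[i][j]:
  π_0 = 1/6·π_0 + 1/4·π_1 + 1/12·π_2 + 1/6·π_3 + 1/4·π_4 + 1/12·π_5
  π_1 = 1/12·π_0 + 1/12·π_1 + 1/3·π_2 + 1/4·π_3 + 1/12·π_4 + 1/12·π_5
  π_2 = 1/12·π_0 + 1/4·π_1 + 1/6·π_2 + 1/6·π_3 + 1/12·π_4 + 1/4·π_5
  π_3 = 1/3·π_0 + 1/6·π_1 + 1/6·π_2 + 1/12·π_3 + 1/12·π_4 + 1/12·π_5
  π_4 = 1/6·π_0 + 1/12·π_1 + 1/6·π_2 + 1/4·π_3 + 1/4·π_4 + 1/6·π_5
  normalize: π_0 + π_1 + π_2 + π_3 + π_4 + π_5 = 1
Solving the linear system gives exactly π = [7231/43835, 32861/219175, 36339/219175, 6614/43835, 39869/219175, 40881/219175].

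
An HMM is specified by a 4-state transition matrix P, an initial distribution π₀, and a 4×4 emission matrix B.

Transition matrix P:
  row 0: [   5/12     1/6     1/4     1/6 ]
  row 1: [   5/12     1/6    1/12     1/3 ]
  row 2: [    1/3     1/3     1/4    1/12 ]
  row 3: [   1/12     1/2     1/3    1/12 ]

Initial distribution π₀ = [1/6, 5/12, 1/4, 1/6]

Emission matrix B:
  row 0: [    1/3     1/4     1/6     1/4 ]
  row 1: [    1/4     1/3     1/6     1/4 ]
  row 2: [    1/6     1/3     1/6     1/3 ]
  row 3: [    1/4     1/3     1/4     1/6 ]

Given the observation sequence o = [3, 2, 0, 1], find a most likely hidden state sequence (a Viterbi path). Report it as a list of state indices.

path = [1, 3, 1, 3]

t=0: δ = [4.167e-02, 1.042e-01, 8.333e-02, 2.778e-02]  (obs o_0=3)
t=1: δ = [7.234e-03, 4.630e-03, 3.472e-03, 8.681e-03]  ψ = [1, 2, 2, 1]  (obs o_1=2)
t=2: δ = [1.005e-03, 1.085e-03, 4.823e-04, 3.858e-04]  ψ = [0, 3, 3, 1]  (obs o_2=0)
t=3: δ = [1.130e-04, 6.430e-05, 8.372e-05, 1.206e-04]  ψ = [1, 3, 0, 1]  (obs o_3=1)
backtrack: best end state = 3; path = [1, 3, 1, 3]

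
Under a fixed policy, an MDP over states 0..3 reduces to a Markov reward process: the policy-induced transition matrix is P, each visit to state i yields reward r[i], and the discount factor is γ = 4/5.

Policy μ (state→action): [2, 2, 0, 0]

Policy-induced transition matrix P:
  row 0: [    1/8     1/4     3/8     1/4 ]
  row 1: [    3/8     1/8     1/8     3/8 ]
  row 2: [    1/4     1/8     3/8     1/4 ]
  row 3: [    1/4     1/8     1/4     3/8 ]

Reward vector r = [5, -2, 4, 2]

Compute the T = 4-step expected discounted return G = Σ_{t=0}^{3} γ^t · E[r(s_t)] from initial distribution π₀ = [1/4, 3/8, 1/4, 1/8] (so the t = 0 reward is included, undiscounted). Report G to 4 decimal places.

G = 7.0018

t=0: π = [0.2500, 0.3750, 0.2500, 0.1250], E[r] = 1.7500, γ^t·E[r] = 1.750000, running G = 1.750000
t=1: π = [0.2656, 0.1563, 0.2656, 0.3125], E[r] = 2.7031, γ^t·E[r] = 2.162500, running G = 3.912500
t=2: π = [0.2363, 0.1582, 0.2969, 0.3086], E[r] = 2.6699, γ^t·E[r] = 1.708750, running G = 5.621250
t=3: π = [0.2402, 0.1545, 0.2969, 0.3083], E[r] = 2.6963, γ^t·E[r] = 1.380500, running G = 7.001750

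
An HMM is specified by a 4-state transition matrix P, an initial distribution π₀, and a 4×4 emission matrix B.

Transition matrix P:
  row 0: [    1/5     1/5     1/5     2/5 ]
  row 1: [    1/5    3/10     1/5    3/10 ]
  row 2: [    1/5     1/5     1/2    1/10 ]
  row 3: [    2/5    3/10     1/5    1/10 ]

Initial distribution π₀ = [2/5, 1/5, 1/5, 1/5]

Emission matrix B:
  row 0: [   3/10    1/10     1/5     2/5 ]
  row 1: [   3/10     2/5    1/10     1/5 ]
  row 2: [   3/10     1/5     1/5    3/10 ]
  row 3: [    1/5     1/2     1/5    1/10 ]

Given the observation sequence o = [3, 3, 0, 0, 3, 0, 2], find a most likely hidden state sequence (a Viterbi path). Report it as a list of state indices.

t=0: δ = [1.600e-01, 4.000e-02, 6.000e-02, 2.000e-02]  (obs o_0=3)
t=1: δ = [1.280e-02, 6.400e-03, 9.600e-03, 6.400e-03]  ψ = [0, 0, 0, 0]  (obs o_1=3)
t=2: δ = [7.680e-04, 7.680e-04, 1.440e-03, 1.024e-03]  ψ = [0, 0, 2, 0]  (obs o_2=0)
t=3: δ = [1.229e-04, 9.216e-05, 2.160e-04, 6.144e-05]  ψ = [3, 3, 2, 0]  (obs o_3=0)
t=4: δ = [1.728e-05, 8.640e-06, 3.240e-05, 4.915e-06]  ψ = [2, 2, 2, 0]  (obs o_4=3)
t=5: δ = [1.944e-06, 1.944e-06, 4.860e-06, 1.382e-06]  ψ = [2, 2, 2, 0]  (obs o_5=0)
t=6: δ = [1.944e-07, 9.720e-08, 4.860e-07, 1.555e-07]  ψ = [2, 2, 2, 0]  (obs o_6=2)
backtrack: best end state = 2; path = [0, 2, 2, 2, 2, 2, 2]

path = [0, 2, 2, 2, 2, 2, 2]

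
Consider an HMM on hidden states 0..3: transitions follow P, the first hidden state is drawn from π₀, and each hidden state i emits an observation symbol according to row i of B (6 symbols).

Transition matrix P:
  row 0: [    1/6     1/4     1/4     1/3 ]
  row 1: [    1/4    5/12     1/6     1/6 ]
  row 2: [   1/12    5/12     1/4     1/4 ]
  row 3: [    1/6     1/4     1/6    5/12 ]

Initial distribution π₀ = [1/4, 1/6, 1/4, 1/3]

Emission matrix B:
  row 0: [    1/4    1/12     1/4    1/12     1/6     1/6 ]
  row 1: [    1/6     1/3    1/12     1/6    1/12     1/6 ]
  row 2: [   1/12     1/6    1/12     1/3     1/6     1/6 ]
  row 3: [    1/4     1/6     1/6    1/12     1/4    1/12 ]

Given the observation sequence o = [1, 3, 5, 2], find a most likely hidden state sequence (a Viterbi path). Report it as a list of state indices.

path = [1, 1, 1, 0]

t=0: δ = [2.083e-02, 5.556e-02, 4.167e-02, 5.556e-02]  (obs o_0=1)
t=1: δ = [1.157e-03, 3.858e-03, 3.472e-03, 1.929e-03]  ψ = [1, 1, 2, 3]  (obs o_1=3)
t=2: δ = [1.608e-04, 2.679e-04, 1.447e-04, 7.234e-05]  ψ = [1, 1, 2, 2]  (obs o_2=5)
t=3: δ = [1.674e-05, 9.303e-06, 3.721e-06, 8.931e-06]  ψ = [1, 1, 1, 0]  (obs o_3=2)
backtrack: best end state = 0; path = [1, 1, 1, 0]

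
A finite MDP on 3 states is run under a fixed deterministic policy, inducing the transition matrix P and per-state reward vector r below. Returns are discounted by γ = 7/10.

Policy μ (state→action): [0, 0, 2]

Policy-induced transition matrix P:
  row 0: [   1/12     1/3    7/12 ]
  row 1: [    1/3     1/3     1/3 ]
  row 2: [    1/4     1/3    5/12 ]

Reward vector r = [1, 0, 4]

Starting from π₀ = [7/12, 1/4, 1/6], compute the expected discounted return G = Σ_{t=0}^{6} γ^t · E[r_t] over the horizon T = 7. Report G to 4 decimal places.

t=0: π = [0.5833, 0.2500, 0.1667], E[r] = 1.2500, γ^t·E[r] = 1.250000, running G = 1.250000
t=1: π = [0.1736, 0.3333, 0.4931], E[r] = 2.1458, γ^t·E[r] = 1.502083, running G = 2.752083
t=2: π = [0.2488, 0.3333, 0.4178], E[r] = 1.9201, γ^t·E[r] = 0.940868, running G = 3.692951
t=3: π = [0.2363, 0.3333, 0.4304], E[r] = 1.9578, γ^t·E[r] = 0.671510, running G = 4.364461
t=4: π = [0.2384, 0.3333, 0.4283], E[r] = 1.9515, γ^t·E[r] = 0.468552, running G = 4.833013
t=5: π = [0.2380, 0.3333, 0.4286], E[r] = 1.9525, γ^t·E[r] = 0.328162, running G = 5.161175
t=6: π = [0.2381, 0.3333, 0.4286], E[r] = 1.9524, γ^t·E[r] = 0.229693, running G = 5.390867

G = 5.3909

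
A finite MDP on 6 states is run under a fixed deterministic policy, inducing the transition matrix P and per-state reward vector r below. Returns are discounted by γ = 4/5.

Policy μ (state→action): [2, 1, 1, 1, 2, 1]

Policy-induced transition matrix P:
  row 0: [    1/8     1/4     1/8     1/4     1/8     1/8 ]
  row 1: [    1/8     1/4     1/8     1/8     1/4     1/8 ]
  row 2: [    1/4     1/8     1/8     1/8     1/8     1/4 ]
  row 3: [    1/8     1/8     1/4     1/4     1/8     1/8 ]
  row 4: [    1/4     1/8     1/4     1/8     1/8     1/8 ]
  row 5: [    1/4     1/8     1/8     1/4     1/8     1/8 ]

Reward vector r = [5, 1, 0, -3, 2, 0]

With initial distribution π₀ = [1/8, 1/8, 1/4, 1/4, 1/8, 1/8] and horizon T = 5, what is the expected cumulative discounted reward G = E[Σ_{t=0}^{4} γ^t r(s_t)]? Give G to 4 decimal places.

t=0: π = [0.1250, 0.1250, 0.2500, 0.2500, 0.1250, 0.1250], E[r] = 0.2500, γ^t·E[r] = 0.250000, running G = 0.250000
t=1: π = [0.1875, 0.1563, 0.1719, 0.1875, 0.1406, 0.1563], E[r] = 0.8125, γ^t·E[r] = 0.650000, running G = 0.900000
t=2: π = [0.1836, 0.1680, 0.1660, 0.1914, 0.1445, 0.1465], E[r] = 0.8008, γ^t·E[r] = 0.512500, running G = 1.412500
t=3: π = [0.1821, 0.1689, 0.1670, 0.1902, 0.1460, 0.1458], E[r] = 0.8010, γ^t·E[r] = 0.410125, running G = 1.822625
t=4: π = [0.1823, 0.1689, 0.1670, 0.1898, 0.1461, 0.1459], E[r] = 0.8036, γ^t·E[r] = 0.329138, running G = 2.151763

G = 2.1518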